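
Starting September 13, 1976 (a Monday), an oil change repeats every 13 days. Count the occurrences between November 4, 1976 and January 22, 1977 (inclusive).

7

Occurrences land 13·i days after September 13, 1976 for i = 0, 1, 2, …
November 4, 1976 is 52 days after the start; 52 ÷ 13 = 4 remainder 0. First occurrence in the window: #5 on November 4, 1976 (4×13 = 52 days in).
January 22, 1977 is 131 days after the start; 131 ÷ 13 = 10 remainder 1. Last occurrence in the window: #11 on January 21, 1977.
Occurrences #5 through #11: 7 in total.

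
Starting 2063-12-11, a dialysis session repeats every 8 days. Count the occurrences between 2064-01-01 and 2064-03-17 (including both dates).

10

Occurrences land 8·i days after 2063-12-11 for i = 0, 1, 2, …
2064-01-01 is 21 days after the start; 21 ÷ 8 = 2 remainder 5; since the remainder is 5, round up to i = 3. First occurrence in the window: #4 on 2064-01-04 (3×8 = 24 days in).
2064-03-17 is 97 days after the start; 97 ÷ 8 = 12 remainder 1. Last occurrence in the window: #13 on 2064-03-16.
Occurrences #4 through #13: 10 in total.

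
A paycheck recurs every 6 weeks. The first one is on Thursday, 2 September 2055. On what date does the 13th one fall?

18 January 2057

The 13th occurrence is 12 intervals after the first: 12 × 42 = 504 days after 2 September 2055.
September has 30 days — 28 days to the end of September leaves 476.
From end of September to end of 2055 is 92 days (384 left).
2056 has 366 days (18 left).
18 days into January → 18 January 2057.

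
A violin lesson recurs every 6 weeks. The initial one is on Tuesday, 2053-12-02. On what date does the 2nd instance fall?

The 2nd occurrence is 1 interval after the first: 1 × 42 = 42 days after 2053-12-02.
December has 31 days — 29 days to the end of December leaves 13.
13 days into January → 2054-01-13.

2054-01-13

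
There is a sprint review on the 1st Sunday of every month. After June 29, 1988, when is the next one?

June 1988 starts on a Wednesday, so its 1st Sunday is June 5, 1988 (4 days in).
That is not after June 29, 1988, so look at July 1988.
July 1988 starts on a Friday, so its 1st Sunday is July 3, 1988 (2 days in).

July 3, 1988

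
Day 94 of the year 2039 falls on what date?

January has 31 days (94 − 31 = 63 remain).
February has 28 days (63 − 28 = 35 remain).
March has 31 days (35 − 31 = 4 remain).
4 into April → April 4.

2039-04-04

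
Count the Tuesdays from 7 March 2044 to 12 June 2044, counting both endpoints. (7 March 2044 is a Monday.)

7 March 2044 is a Monday; the first Tuesday on or after it is 8 March 2044 (1 day later).
From 8 March 2044 to 12 June 2044: 23 + 30 + 31 + 12 = 96 days (rest of March, April, May, June).
96 ÷ 7 = 13 full weeks with remainder 5, so 13 more Tuesdays after the first → 14.

14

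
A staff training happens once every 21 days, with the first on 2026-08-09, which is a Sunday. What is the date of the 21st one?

2027-10-03

The 21st occurrence is 20 intervals after the first: 20 × 21 = 420 days after 2026-08-09.
August has 31 days — 22 days to the end of August leaves 398.
September has 30 days (368 left).
October has 31 days (337 left).
November has 30 days (307 left).
December has 31 days (276 left).
January has 31 days (245 left).
February has 28 days (217 left).
March has 31 days (186 left).
April has 30 days (156 left).
May has 31 days (125 left).
June has 30 days (95 left).
July has 31 days (64 left).
August has 31 days (33 left).
September has 30 days (3 left).
3 days into October → 2027-10-03.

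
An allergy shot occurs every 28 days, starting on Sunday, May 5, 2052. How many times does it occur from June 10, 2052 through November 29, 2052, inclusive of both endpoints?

6

Occurrences land 28·i days after May 5, 2052 for i = 0, 1, 2, …
June 10, 2052 is 36 days after the start; 36 ÷ 28 = 1 remainder 8; since the remainder is 8, round up to i = 2. First occurrence in the window: #3 on June 30, 2052 (2×28 = 56 days in).
November 29, 2052 is 208 days after the start; 208 ÷ 28 = 7 remainder 12. Last occurrence in the window: #8 on November 17, 2052.
Occurrences #3 through #8: 6 in total.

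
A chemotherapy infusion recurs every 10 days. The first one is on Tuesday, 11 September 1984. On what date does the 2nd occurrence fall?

21 September 1984

The 2nd occurrence is 1 interval after the first: 1 × 10 = 10 days after 11 September 1984.
10 days later is 21 September 1984.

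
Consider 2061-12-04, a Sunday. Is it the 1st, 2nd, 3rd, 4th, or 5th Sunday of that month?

1st

Day 4 falls in week ⌈4/7⌉ of the month.
Days 1–7 hold the 1st Sunday, 8–14 the 2nd, 15–21 the 3rd, 22–28 the 4th, 29–31 the 5th.
4 is in the range for the 1st.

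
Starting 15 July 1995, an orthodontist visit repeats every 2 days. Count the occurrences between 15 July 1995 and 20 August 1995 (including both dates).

19

Occurrences land 2·i days after 15 July 1995 for i = 0, 1, 2, …
The window opens on the start date, so the first occurrence inside is #1 on 15 July 1995.
20 August 1995 is 36 days after the start; 36 ÷ 2 = 18 remainder 0. Last occurrence in the window: #19 on 20 August 1995.
Occurrences #1 through #19: 19 in total.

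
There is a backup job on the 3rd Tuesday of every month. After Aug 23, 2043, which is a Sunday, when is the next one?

Sep 15, 2043

Aug 2043 starts on a Saturday; its first Tuesday is the 4th, so the 3rd Tuesday is the 18th — Aug 18, 2043.
That is not after Aug 23, 2043, so look at Sep 2043.
Sep 2043 starts on a Tuesday; its first Tuesday is the 1st, so the 3rd Tuesday is the 15th — Sep 15, 2043.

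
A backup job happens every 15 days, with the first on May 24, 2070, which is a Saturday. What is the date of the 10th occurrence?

October 6, 2070

The 10th occurrence is 9 intervals after the first: 9 × 15 = 135 days after May 24, 2070.
May has 31 days — 7 days to the end of May leaves 128.
June has 30 days (98 left).
July has 31 days (67 left).
August has 31 days (36 left).
September has 30 days (6 left).
6 days into October → October 6, 2070.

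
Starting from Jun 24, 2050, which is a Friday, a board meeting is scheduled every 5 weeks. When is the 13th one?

Aug 18, 2051

The 13th occurrence is 12 intervals after the first: 12 × 35 = 420 days after Jun 24, 2050.
Jun has 30 days — 6 days to the end of Jun leaves 414.
From end of Jun to end of 2050 is 184 days (230 left).
Jan has 31 days (199 left).
Feb has 28 days (171 left).
Mar has 31 days (140 left).
Apr has 30 days (110 left).
May has 31 days (79 left).
Jun has 30 days (49 left).
Jul has 31 days (18 left).
18 days into Aug → Aug 18, 2051.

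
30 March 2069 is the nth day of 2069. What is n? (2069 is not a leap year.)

Days in months before March: 31 + 28 = 59.
Plus 30 days into March → day 89.

89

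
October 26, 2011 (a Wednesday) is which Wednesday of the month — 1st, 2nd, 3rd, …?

4th

Day 26 falls in week ⌈26/7⌉ of the month.
Days 1–7 hold the 1st Wednesday, 8–14 the 2nd, 15–21 the 3rd, 22–28 the 4th, 29–31 the 5th.
26 is in the range for the 4th.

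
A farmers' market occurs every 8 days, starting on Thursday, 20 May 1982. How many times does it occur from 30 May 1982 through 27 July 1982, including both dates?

Occurrences land 8·i days after 20 May 1982 for i = 0, 1, 2, …
30 May 1982 is 10 days after the start; 10 ÷ 8 = 1 remainder 2; since the remainder is 2, round up to i = 2. First occurrence in the window: #3 on 5 June 1982 (2×8 = 16 days in).
27 July 1982 is 68 days after the start; 68 ÷ 8 = 8 remainder 4. Last occurrence in the window: #9 on 23 July 1982.
Occurrences #3 through #9: 7 in total.

7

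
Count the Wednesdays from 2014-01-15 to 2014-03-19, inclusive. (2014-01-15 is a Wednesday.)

10

2014-01-15 is a Wednesday; the first Wednesday on or after it is 2014-01-15.
From 2014-01-15 to 2014-03-19: 16 + 28 + 19 = 63 days (rest of January, February, March).
63 ÷ 7 = 9 full weeks with remainder 0, so 9 more Wednesdays after the first → 10.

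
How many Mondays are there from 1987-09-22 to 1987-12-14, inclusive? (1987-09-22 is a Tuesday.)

1987-09-22 is a Tuesday; the first Monday on or after it is 1987-09-28 (6 days later).
From 1987-09-28 to 1987-12-14: 2 + 31 + 30 + 14 = 77 days (rest of September, October, November, December).
77 ÷ 7 = 11 full weeks with remainder 0, so 11 more Mondays after the first → 12.

12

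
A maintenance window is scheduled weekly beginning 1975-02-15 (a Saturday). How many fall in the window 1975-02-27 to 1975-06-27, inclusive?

Occurrences land 7·i days after 1975-02-15 for i = 0, 1, 2, …
1975-02-27 is 12 days after the start; 12 ÷ 7 = 1 remainder 5; since the remainder is 5, round up to i = 2. First occurrence in the window: #3 on 1975-03-01 (2×7 = 14 days in).
1975-06-27 is 132 days after the start; 132 ÷ 7 = 18 remainder 6. Last occurrence in the window: #19 on 1975-06-21.
Occurrences #3 through #19: 17 in total.

17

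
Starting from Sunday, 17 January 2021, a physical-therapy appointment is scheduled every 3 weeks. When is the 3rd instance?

The 3rd occurrence is 2 intervals after the first: 2 × 21 = 42 days after 17 January 2021.
January has 31 days — 14 days to the end of January leaves 28.
28 days into February → 28 February 2021.

28 February 2021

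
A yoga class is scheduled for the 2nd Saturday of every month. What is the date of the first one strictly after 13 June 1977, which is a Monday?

June 1977 starts on a Wednesday; its first Saturday is the 4th, so the 2nd Saturday is the 11th — 11 June 1977.
That is not after 13 June 1977, so look at July 1977.
July 1977 starts on a Friday; its first Saturday is the 2nd, so the 2nd Saturday is the 9th — 9 July 1977.

9 July 1977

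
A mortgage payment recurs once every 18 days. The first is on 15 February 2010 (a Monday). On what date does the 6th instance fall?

16 May 2010

The 6th occurrence is 5 intervals after the first: 5 × 18 = 90 days after 15 February 2010.
February has 28 days — 13 days to the end of February leaves 77.
March has 31 days (46 left).
April has 30 days (16 left).
16 days into May → 16 May 2010.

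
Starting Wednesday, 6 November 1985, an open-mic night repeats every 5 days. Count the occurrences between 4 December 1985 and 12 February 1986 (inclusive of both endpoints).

Occurrences land 5·i days after 6 November 1985 for i = 0, 1, 2, …
4 December 1985 is 28 days after the start; 28 ÷ 5 = 5 remainder 3; since the remainder is 3, round up to i = 6. First occurrence in the window: #7 on 6 December 1985 (6×5 = 30 days in).
12 February 1986 is 98 days after the start; 98 ÷ 5 = 19 remainder 3. Last occurrence in the window: #20 on 9 February 1986.
Occurrences #7 through #20: 14 in total.

14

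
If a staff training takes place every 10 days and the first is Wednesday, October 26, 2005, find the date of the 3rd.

November 15, 2005

The 3rd occurrence is 2 intervals after the first: 2 × 10 = 20 days after October 26, 2005.
October has 31 days — 5 days to the end of October leaves 15.
15 days into November → November 15, 2005.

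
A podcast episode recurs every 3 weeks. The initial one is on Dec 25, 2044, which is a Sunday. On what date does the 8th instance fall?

May 21, 2045

The 8th occurrence is 7 intervals after the first: 7 × 21 = 147 days after Dec 25, 2044.
Dec has 31 days — 6 days to the end of Dec leaves 141.
Jan has 31 days (110 left).
Feb has 28 days (82 left).
Mar has 31 days (51 left).
Apr has 30 days (21 left).
21 days into May → May 21, 2045.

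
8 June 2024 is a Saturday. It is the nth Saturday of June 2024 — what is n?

2nd

Day 8 falls in week ⌈8/7⌉ of the month.
Days 1–7 hold the 1st Saturday, 8–14 the 2nd, 15–21 the 3rd, 22–28 the 4th, 29–31 the 5th.
8 is in the range for the 2nd.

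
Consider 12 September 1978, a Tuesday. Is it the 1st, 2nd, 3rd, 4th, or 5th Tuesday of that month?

2nd

Day 12 falls in week ⌈12/7⌉ of the month.
Days 1–7 hold the 1st Tuesday, 8–14 the 2nd, 15–21 the 3rd, 22–28 the 4th, 29–31 the 5th.
12 is in the range for the 2nd.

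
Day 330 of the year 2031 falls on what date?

Nov 26, 2031

Jan has 31 days (330 − 31 = 299 remain).
Feb has 28 days (299 − 28 = 271 remain).
Mar has 31 days (271 − 31 = 240 remain).
Apr has 30 days (240 − 30 = 210 remain).
May has 31 days (210 − 31 = 179 remain).
Jun has 30 days (179 − 30 = 149 remain).
Jul has 31 days (149 − 31 = 118 remain).
Aug has 31 days (118 − 31 = 87 remain).
Sep has 30 days (87 − 30 = 57 remain).
Oct has 31 days (57 − 31 = 26 remain).
26 into Nov → Nov 26.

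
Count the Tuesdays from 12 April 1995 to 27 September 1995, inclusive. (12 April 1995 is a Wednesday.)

24

12 April 1995 is a Wednesday; the first Tuesday on or after it is 18 April 1995 (6 days later).
From 18 April 1995 to 27 September 1995: 12 + 31 + 30 + 31 + 31 + 27 = 162 days (rest of April, May, June, July, August, September).
162 ÷ 7 = 23 full weeks with remainder 1, so 23 more Tuesdays after the first → 24.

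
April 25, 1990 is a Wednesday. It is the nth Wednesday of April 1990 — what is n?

4th

Day 25 falls in week ⌈25/7⌉ of the month.
Days 1–7 hold the 1st Wednesday, 8–14 the 2nd, 15–21 the 3rd, 22–28 the 4th, 29–31 the 5th.
25 is in the range for the 4th.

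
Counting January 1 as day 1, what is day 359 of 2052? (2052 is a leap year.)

January has 31 days (359 − 31 = 328 remain).
February has 29 days (328 − 29 = 299 remain).
March has 31 days (299 − 31 = 268 remain).
April has 30 days (268 − 30 = 238 remain).
May has 31 days (238 − 31 = 207 remain).
June has 30 days (207 − 30 = 177 remain).
July has 31 days (177 − 31 = 146 remain).
August has 31 days (146 − 31 = 115 remain).
September has 30 days (115 − 30 = 85 remain).
October has 31 days (85 − 31 = 54 remain).
November has 30 days (54 − 30 = 24 remain).
24 into December → December 24.

24 December 2052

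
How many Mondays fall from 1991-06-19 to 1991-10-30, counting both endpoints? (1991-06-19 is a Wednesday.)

19

1991-06-19 is a Wednesday; the first Monday on or after it is 1991-06-24 (5 days later).
From 1991-06-24 to 1991-10-30: 6 + 31 + 31 + 30 + 30 = 128 days (rest of June, July, August, September, October).
128 ÷ 7 = 18 full weeks with remainder 2, so 18 more Mondays after the first → 19.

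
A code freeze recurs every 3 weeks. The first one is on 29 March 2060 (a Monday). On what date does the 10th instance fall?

The 10th occurrence is 9 intervals after the first: 9 × 21 = 189 days after 29 March 2060.
March has 31 days — 2 days to the end of March leaves 187.
April has 30 days (157 left).
May has 31 days (126 left).
June has 30 days (96 left).
July has 31 days (65 left).
August has 31 days (34 left).
September has 30 days (4 left).
4 days into October → 4 October 2060.

4 October 2060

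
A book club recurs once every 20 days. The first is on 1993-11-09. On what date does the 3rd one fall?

The 3rd occurrence is 2 intervals after the first: 2 × 20 = 40 days after 1993-11-09.
November has 30 days — 21 days to the end of November leaves 19.
19 days into December → 1993-12-19.

1993-12-19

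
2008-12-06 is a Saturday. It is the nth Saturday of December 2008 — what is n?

Day 6 falls in week ⌈6/7⌉ of the month.
Days 1–7 hold the 1st Saturday, 8–14 the 2nd, 15–21 the 3rd, 22–28 the 4th, 29–31 the 5th.
6 is in the range for the 1st.

1st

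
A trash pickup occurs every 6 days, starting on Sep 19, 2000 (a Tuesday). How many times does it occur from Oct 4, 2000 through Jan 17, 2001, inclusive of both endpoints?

18

Occurrences land 6·i days after Sep 19, 2000 for i = 0, 1, 2, …
Oct 4, 2000 is 15 days after the start; 15 ÷ 6 = 2 remainder 3; since the remainder is 3, round up to i = 3. First occurrence in the window: #4 on Oct 7, 2000 (3×6 = 18 days in).
Jan 17, 2001 is 120 days after the start; 120 ÷ 6 = 20 remainder 0. Last occurrence in the window: #21 on Jan 17, 2001.
Occurrences #4 through #21: 18 in total.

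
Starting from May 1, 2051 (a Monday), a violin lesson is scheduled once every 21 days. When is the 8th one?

Sep 25, 2051

The 8th occurrence is 7 intervals after the first: 7 × 21 = 147 days after May 1, 2051.
May has 31 days — 30 days to the end of May leaves 117.
Jun has 30 days (87 left).
Jul has 31 days (56 left).
Aug has 31 days (25 left).
25 days into Sep → Sep 25, 2051.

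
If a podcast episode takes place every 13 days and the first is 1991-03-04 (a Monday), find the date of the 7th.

The 7th occurrence is 6 intervals after the first: 6 × 13 = 78 days after 1991-03-04.
March has 31 days — 27 days to the end of March leaves 51.
April has 30 days (21 left).
21 days into May → 1991-05-21.

1991-05-21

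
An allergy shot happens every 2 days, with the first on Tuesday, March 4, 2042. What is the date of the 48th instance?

The 48th occurrence is 47 intervals after the first: 47 × 2 = 94 days after March 4, 2042.
March has 31 days — 27 days to the end of March leaves 67.
April has 30 days (37 left).
May has 31 days (6 left).
6 days into June → June 6, 2042.

June 6, 2042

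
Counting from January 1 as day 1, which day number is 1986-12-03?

337

Days in months before December: 31 + 28 + 31 + 30 + 31 + 30 + 31 + 31 + 30 + 31 + 30 = 334.
Plus 3 days into December → day 337.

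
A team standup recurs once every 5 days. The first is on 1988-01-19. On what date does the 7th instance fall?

1988-02-18

The 7th occurrence is 6 intervals after the first: 6 × 5 = 30 days after 1988-01-19.
January has 31 days — 12 days to the end of January leaves 18.
18 days into February → 1988-02-18.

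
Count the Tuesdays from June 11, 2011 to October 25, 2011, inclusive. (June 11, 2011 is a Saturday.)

20

June 11, 2011 is a Saturday; the first Tuesday on or after it is June 14, 2011 (3 days later).
From June 14, 2011 to October 25, 2011: 16 + 31 + 31 + 30 + 25 = 133 days (rest of June, July, August, September, October).
133 ÷ 7 = 19 full weeks with remainder 0, so 19 more Tuesdays after the first → 20.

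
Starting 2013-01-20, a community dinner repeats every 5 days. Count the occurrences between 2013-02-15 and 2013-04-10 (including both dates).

11

Occurrences land 5·i days after 2013-01-20 for i = 0, 1, 2, …
2013-02-15 is 26 days after the start; 26 ÷ 5 = 5 remainder 1; since the remainder is 1, round up to i = 6. First occurrence in the window: #7 on 2013-02-19 (6×5 = 30 days in).
2013-04-10 is 80 days after the start; 80 ÷ 5 = 16 remainder 0. Last occurrence in the window: #17 on 2013-04-10.
Occurrences #7 through #17: 11 in total.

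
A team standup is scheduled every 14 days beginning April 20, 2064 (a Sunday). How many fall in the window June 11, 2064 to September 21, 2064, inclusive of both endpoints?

8

Occurrences land 14·i days after April 20, 2064 for i = 0, 1, 2, …
June 11, 2064 is 52 days after the start; 52 ÷ 14 = 3 remainder 10; since the remainder is 10, round up to i = 4. First occurrence in the window: #5 on June 15, 2064 (4×14 = 56 days in).
September 21, 2064 is 154 days after the start; 154 ÷ 14 = 11 remainder 0. Last occurrence in the window: #12 on September 21, 2064.
Occurrences #5 through #12: 8 in total.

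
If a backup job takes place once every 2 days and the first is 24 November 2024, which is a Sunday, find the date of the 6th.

4 December 2024

The 6th occurrence is 5 intervals after the first: 5 × 2 = 10 days after 24 November 2024.
November has 30 days — 6 days to the end of November leaves 4.
4 days into December → 4 December 2024.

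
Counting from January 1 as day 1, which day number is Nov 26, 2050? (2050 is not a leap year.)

330

Days in months before Nov: 31 + 28 + 31 + 30 + 31 + 30 + 31 + 31 + 30 + 31 = 304.
Plus 26 days into Nov → day 330.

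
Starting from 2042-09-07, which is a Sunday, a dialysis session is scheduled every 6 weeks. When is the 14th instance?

The 14th occurrence is 13 intervals after the first: 13 × 42 = 546 days after 2042-09-07.
September has 30 days — 23 days to the end of September leaves 523.
From end of September to end of 2042 is 92 days (431 left).
2043 has 365 days (66 left).
January has 31 days (35 left).
February has 29 days (6 left).
6 days into March → 2044-03-06.

2044-03-06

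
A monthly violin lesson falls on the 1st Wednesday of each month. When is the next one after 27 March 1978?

5 April 1978

March 1978 starts on a Wednesday, so its 1st Wednesday is 1 March 1978.
That is not after 27 March 1978, so look at April 1978.
April 1978 starts on a Saturday, so its 1st Wednesday is 5 April 1978 (4 days in).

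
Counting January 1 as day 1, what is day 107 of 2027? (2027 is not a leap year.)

January has 31 days (107 − 31 = 76 remain).
February has 28 days (76 − 28 = 48 remain).
March has 31 days (48 − 31 = 17 remain).
17 into April → April 17.

2027-04-17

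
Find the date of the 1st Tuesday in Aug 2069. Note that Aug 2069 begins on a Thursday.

Aug 2069 begins on a Thursday, so the first Tuesday is Aug 6 (5 days later).

Aug 6, 2069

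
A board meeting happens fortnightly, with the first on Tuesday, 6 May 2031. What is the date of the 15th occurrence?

18 November 2031

The 15th occurrence is 14 intervals after the first: 14 × 14 = 196 days after 6 May 2031.
May has 31 days — 25 days to the end of May leaves 171.
June has 30 days (141 left).
July has 31 days (110 left).
August has 31 days (79 left).
September has 30 days (49 left).
October has 31 days (18 left).
18 days into November → 18 November 2031.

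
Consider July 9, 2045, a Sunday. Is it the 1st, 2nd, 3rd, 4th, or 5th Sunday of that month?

Day 9 falls in week ⌈9/7⌉ of the month.
Days 1–7 hold the 1st Sunday, 8–14 the 2nd, 15–21 the 3rd, 22–28 the 4th, 29–31 the 5th.
9 is in the range for the 2nd.

2nd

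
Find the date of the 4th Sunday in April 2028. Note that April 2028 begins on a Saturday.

2028-04-23

April 2028 begins on a Saturday, so the first Sunday is April 2 (1 day later).
The 4th Sunday is 3 weeks later: 2 + 21 = 23.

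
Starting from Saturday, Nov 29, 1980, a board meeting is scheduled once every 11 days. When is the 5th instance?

Jan 12, 1981

The 5th occurrence is 4 intervals after the first: 4 × 11 = 44 days after Nov 29, 1980.
Nov has 30 days — 1 day to the end of Nov leaves 43.
Dec has 31 days (12 left).
12 days into Jan → Jan 12, 1981.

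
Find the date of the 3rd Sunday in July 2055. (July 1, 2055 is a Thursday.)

July 2055 begins on a Thursday, so the first Sunday is July 4 (3 days later).
The 3rd Sunday is 2 weeks later: 4 + 14 = 18.

18 July 2055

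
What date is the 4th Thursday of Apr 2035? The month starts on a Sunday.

Apr 2035 begins on a Sunday, so the first Thursday is Apr 5 (4 days later).
The 4th Thursday is 3 weeks later: 5 + 21 = 26.

Apr 26, 2035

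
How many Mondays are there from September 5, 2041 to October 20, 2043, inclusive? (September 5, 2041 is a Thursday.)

September 5, 2041 is a Thursday; the first Monday on or after it is September 9, 2041 (4 days later).
From September 9, 2041 to October 20, 2043: 113 + 365 + 293 = 771 days (rest of 2041, 2042, to October 20, 2043 in 2043).
771 ÷ 7 = 110 full weeks with remainder 1, so 110 more Mondays after the first → 111.

111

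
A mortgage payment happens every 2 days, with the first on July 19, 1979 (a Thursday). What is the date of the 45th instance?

October 15, 1979

The 45th occurrence is 44 intervals after the first: 44 × 2 = 88 days after July 19, 1979.
July has 31 days — 12 days to the end of July leaves 76.
August has 31 days (45 left).
September has 30 days (15 left).
15 days into October → October 15, 1979.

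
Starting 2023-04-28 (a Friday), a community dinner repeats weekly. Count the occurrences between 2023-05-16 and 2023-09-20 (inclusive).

Occurrences land 7·i days after 2023-04-28 for i = 0, 1, 2, …
2023-05-16 is 18 days after the start; 18 ÷ 7 = 2 remainder 4; since the remainder is 4, round up to i = 3. First occurrence in the window: #4 on 2023-05-19 (3×7 = 21 days in).
2023-09-20 is 145 days after the start; 145 ÷ 7 = 20 remainder 5. Last occurrence in the window: #21 on 2023-09-15.
Occurrences #4 through #21: 18 in total.

18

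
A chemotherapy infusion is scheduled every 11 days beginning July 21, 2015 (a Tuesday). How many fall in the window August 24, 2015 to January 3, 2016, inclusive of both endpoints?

12

Occurrences land 11·i days after July 21, 2015 for i = 0, 1, 2, …
August 24, 2015 is 34 days after the start; 34 ÷ 11 = 3 remainder 1; since the remainder is 1, round up to i = 4. First occurrence in the window: #5 on September 3, 2015 (4×11 = 44 days in).
January 3, 2016 is 166 days after the start; 166 ÷ 11 = 15 remainder 1. Last occurrence in the window: #16 on January 2, 2016.
Occurrences #5 through #16: 12 in total.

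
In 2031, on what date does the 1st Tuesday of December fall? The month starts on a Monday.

2 December 2031

December 2031 begins on a Monday, so the first Tuesday is December 2 (1 day later).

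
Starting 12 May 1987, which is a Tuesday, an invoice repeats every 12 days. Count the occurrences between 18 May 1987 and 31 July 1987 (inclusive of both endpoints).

Occurrences land 12·i days after 12 May 1987 for i = 0, 1, 2, …
18 May 1987 is 6 days after the start; 6 ÷ 12 = 0 remainder 6; since the remainder is 6, round up to i = 1. First occurrence in the window: #2 on 24 May 1987 (1×12 = 12 days in).
31 July 1987 is 80 days after the start; 80 ÷ 12 = 6 remainder 8. Last occurrence in the window: #7 on 23 July 1987.
Occurrences #2 through #7: 6 in total.

6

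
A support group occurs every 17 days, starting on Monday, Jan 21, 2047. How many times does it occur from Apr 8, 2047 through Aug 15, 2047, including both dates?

Occurrences land 17·i days after Jan 21, 2047 for i = 0, 1, 2, …
Apr 8, 2047 is 77 days after the start; 77 ÷ 17 = 4 remainder 9; since the remainder is 9, round up to i = 5. First occurrence in the window: #6 on Apr 16, 2047 (5×17 = 85 days in).
Aug 15, 2047 is 206 days after the start; 206 ÷ 17 = 12 remainder 2. Last occurrence in the window: #13 on Aug 13, 2047.
Occurrences #6 through #13: 8 in total.

8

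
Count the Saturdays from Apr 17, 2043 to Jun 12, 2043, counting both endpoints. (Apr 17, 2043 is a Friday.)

Apr 17, 2043 is a Friday; the first Saturday on or after it is Apr 18, 2043 (1 day later).
From Apr 18, 2043 to Jun 12, 2043: 12 + 31 + 12 = 55 days (rest of Apr, May, Jun).
55 ÷ 7 = 7 full weeks with remainder 6, so 7 more Saturdays after the first → 8.

8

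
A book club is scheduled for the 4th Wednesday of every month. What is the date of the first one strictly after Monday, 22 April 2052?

24 April 2052

April 2052 starts on a Monday; its first Wednesday is the 3rd, so the 4th Wednesday is the 24th — 24 April 2052.
24 April 2052 is after 22 April 2052, so that is the next one.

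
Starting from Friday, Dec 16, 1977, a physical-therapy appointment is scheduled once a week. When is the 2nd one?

The 2nd occurrence is 1 interval after the first: 1 × 7 = 7 days after Dec 16, 1977.
7 days later is Dec 23, 1977.

Dec 23, 1977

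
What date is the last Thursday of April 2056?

The first Thursday of April 2056 is April 6.
April 2056 has 30 days. Adding weeks: 6, 13, 20, 27 — the last one ≤ 30 is the 27th.

27 April 2056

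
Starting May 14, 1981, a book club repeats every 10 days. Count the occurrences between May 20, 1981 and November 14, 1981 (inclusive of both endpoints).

Occurrences land 10·i days after May 14, 1981 for i = 0, 1, 2, …
May 20, 1981 is 6 days after the start; 6 ÷ 10 = 0 remainder 6; since the remainder is 6, round up to i = 1. First occurrence in the window: #2 on May 24, 1981 (1×10 = 10 days in).
November 14, 1981 is 184 days after the start; 184 ÷ 10 = 18 remainder 4. Last occurrence in the window: #19 on November 10, 1981.
Occurrences #2 through #19: 18 in total.

18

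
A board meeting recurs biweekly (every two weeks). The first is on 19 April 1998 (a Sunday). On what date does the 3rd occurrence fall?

17 May 1998

The 3rd occurrence is 2 intervals after the first: 2 × 14 = 28 days after 19 April 1998.
April has 30 days — 11 days to the end of April leaves 17.
17 days into May → 17 May 1998.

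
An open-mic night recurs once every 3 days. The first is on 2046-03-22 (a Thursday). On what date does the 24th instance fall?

The 24th occurrence is 23 intervals after the first: 23 × 3 = 69 days after 2046-03-22.
March has 31 days — 9 days to the end of March leaves 60.
April has 30 days (30 left).
30 days into May → 2046-05-30.

2046-05-30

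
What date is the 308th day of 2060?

January has 31 days (308 − 31 = 277 remain).
February has 29 days (277 − 29 = 248 remain).
March has 31 days (248 − 31 = 217 remain).
April has 30 days (217 − 30 = 187 remain).
May has 31 days (187 − 31 = 156 remain).
June has 30 days (156 − 30 = 126 remain).
July has 31 days (126 − 31 = 95 remain).
August has 31 days (95 − 31 = 64 remain).
September has 30 days (64 − 30 = 34 remain).
October has 31 days (34 − 31 = 3 remain).
3 into November → November 3.

3 November 2060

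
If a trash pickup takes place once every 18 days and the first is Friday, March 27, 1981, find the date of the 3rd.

May 2, 1981

The 3rd occurrence is 2 intervals after the first: 2 × 18 = 36 days after March 27, 1981.
March has 31 days — 4 days to the end of March leaves 32.
April has 30 days (2 left).
2 days into May → May 2, 1981.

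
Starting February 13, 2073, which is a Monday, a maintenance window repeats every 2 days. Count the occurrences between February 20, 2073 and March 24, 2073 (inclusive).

16

Occurrences land 2·i days after February 13, 2073 for i = 0, 1, 2, …
February 20, 2073 is 7 days after the start; 7 ÷ 2 = 3 remainder 1; since the remainder is 1, round up to i = 4. First occurrence in the window: #5 on February 21, 2073 (4×2 = 8 days in).
March 24, 2073 is 39 days after the start; 39 ÷ 2 = 19 remainder 1. Last occurrence in the window: #20 on March 23, 2073.
Occurrences #5 through #20: 16 in total.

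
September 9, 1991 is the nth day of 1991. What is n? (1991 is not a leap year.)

252

Days in months before September: 31 + 28 + 31 + 30 + 31 + 30 + 31 + 31 = 243.
Plus 9 days into September → day 252.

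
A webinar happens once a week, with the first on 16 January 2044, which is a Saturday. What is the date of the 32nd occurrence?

20 August 2044

The 32nd occurrence is 31 intervals after the first: 31 × 7 = 217 days after 16 January 2044.
January has 31 days — 15 days to the end of January leaves 202.
February has 29 days (173 left).
March has 31 days (142 left).
April has 30 days (112 left).
May has 31 days (81 left).
June has 30 days (51 left).
July has 31 days (20 left).
20 days into August → 20 August 2044.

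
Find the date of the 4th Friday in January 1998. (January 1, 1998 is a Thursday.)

January 1998 begins on a Thursday, so the first Friday is January 2 (1 day later).
The 4th Friday is 3 weeks later: 2 + 21 = 23.

January 23, 1998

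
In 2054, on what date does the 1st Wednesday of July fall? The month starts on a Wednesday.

2054-07-01

July 2054 begins on a Wednesday, so the first Wednesday is July 1.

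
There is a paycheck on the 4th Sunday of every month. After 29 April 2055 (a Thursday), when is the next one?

April 2055 starts on a Thursday; its first Sunday is the 4th, so the 4th Sunday is the 25th — 25 April 2055.
That is not after 29 April 2055, so look at May 2055.
May 2055 starts on a Saturday; its first Sunday is the 2nd, so the 4th Sunday is the 23rd — 23 May 2055.

23 May 2055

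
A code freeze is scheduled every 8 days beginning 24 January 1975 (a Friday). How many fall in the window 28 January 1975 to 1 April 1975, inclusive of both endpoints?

Occurrences land 8·i days after 24 January 1975 for i = 0, 1, 2, …
28 January 1975 is 4 days after the start; 4 ÷ 8 = 0 remainder 4; since the remainder is 4, round up to i = 1. First occurrence in the window: #2 on 1 February 1975 (1×8 = 8 days in).
1 April 1975 is 67 days after the start; 67 ÷ 8 = 8 remainder 3. Last occurrence in the window: #9 on 29 March 1975.
Occurrences #2 through #9: 8 in total.

8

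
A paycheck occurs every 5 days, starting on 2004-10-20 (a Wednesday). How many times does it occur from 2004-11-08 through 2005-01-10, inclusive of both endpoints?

13

Occurrences land 5·i days after 2004-10-20 for i = 0, 1, 2, …
2004-11-08 is 19 days after the start; 19 ÷ 5 = 3 remainder 4; since the remainder is 4, round up to i = 4. First occurrence in the window: #5 on 2004-11-09 (4×5 = 20 days in).
2005-01-10 is 82 days after the start; 82 ÷ 5 = 16 remainder 2. Last occurrence in the window: #17 on 2005-01-08.
Occurrences #5 through #17: 13 in total.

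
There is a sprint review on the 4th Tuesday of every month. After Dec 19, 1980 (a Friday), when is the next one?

Dec 1980 starts on a Monday; its first Tuesday is the 2nd, so the 4th Tuesday is the 23rd — Dec 23, 1980.
Dec 23, 1980 is after Dec 19, 1980, so that is the next one.

Dec 23, 1980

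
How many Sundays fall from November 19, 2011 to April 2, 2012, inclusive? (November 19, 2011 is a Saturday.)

20

November 19, 2011 is a Saturday; the first Sunday on or after it is November 20, 2011 (1 day later).
From November 20, 2011 to April 2, 2012: 10 + 31 + 31 + 29 + 31 + 2 = 134 days (rest of November, December, January, February, March, April).
134 ÷ 7 = 19 full weeks with remainder 1, so 19 more Sundays after the first → 20.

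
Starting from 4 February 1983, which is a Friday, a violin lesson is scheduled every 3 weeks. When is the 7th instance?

The 7th occurrence is 6 intervals after the first: 6 × 21 = 126 days after 4 February 1983.
February has 28 days — 24 days to the end of February leaves 102.
March has 31 days (71 left).
April has 30 days (41 left).
May has 31 days (10 left).
10 days into June → 10 June 1983.

10 June 1983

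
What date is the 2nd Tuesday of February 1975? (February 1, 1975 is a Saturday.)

February 11, 1975

February 1975 begins on a Saturday, so the first Tuesday is February 4 (3 days later).
The 2nd Tuesday is 1 weeks later: 4 + 7 = 11.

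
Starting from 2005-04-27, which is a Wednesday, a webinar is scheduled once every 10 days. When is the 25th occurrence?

The 25th occurrence is 24 intervals after the first: 24 × 10 = 240 days after 2005-04-27.
April has 30 days — 3 days to the end of April leaves 237.
May has 31 days (206 left).
June has 30 days (176 left).
July has 31 days (145 left).
August has 31 days (114 left).
September has 30 days (84 left).
October has 31 days (53 left).
November has 30 days (23 left).
23 days into December → 2005-12-23.

2005-12-23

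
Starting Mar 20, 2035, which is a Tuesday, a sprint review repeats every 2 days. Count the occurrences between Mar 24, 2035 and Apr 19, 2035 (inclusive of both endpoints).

14

Occurrences land 2·i days after Mar 20, 2035 for i = 0, 1, 2, …
Mar 24, 2035 is 4 days after the start; 4 ÷ 2 = 2 remainder 0. First occurrence in the window: #3 on Mar 24, 2035 (2×2 = 4 days in).
Apr 19, 2035 is 30 days after the start; 30 ÷ 2 = 15 remainder 0. Last occurrence in the window: #16 on Apr 19, 2035.
Occurrences #3 through #16: 14 in total.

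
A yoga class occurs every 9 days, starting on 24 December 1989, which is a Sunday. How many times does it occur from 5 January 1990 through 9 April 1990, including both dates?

10

Occurrences land 9·i days after 24 December 1989 for i = 0, 1, 2, …
5 January 1990 is 12 days after the start; 12 ÷ 9 = 1 remainder 3; since the remainder is 3, round up to i = 2. First occurrence in the window: #3 on 11 January 1990 (2×9 = 18 days in).
9 April 1990 is 106 days after the start; 106 ÷ 9 = 11 remainder 7. Last occurrence in the window: #12 on 2 April 1990.
Occurrences #3 through #12: 10 in total.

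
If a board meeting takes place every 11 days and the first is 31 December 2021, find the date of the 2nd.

The 2nd occurrence is 1 interval after the first: 1 × 11 = 11 days after 31 December 2021.
December has 31 days — 0 days to the end of December leaves 11.
11 days into January → 11 January 2022.

11 January 2022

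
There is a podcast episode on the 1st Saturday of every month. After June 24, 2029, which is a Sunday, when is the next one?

June 2029 starts on a Friday, so its 1st Saturday is June 2, 2029 (1 day in).
That is not after June 24, 2029, so look at July 2029.
July 2029 starts on a Sunday, so its 1st Saturday is July 7, 2029 (6 days in).

July 7, 2029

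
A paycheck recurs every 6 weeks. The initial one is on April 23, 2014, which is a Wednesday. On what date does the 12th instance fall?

July 29, 2015

The 12th occurrence is 11 intervals after the first: 11 × 42 = 462 days after April 23, 2014.
April has 30 days — 7 days to the end of April leaves 455.
From end of April to end of 2014 is 245 days (210 left).
January has 31 days (179 left).
February has 28 days (151 left).
March has 31 days (120 left).
April has 30 days (90 left).
May has 31 days (59 left).
June has 30 days (29 left).
29 days into July → July 29, 2015.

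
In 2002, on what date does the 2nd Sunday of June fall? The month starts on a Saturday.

2002-06-09

June 2002 begins on a Saturday, so the first Sunday is June 2 (1 day later).
The 2nd Sunday is 1 weeks later: 2 + 7 = 9.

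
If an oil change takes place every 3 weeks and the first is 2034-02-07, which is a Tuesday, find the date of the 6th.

The 6th occurrence is 5 intervals after the first: 5 × 21 = 105 days after 2034-02-07.
February has 28 days — 21 days to the end of February leaves 84.
March has 31 days (53 left).
April has 30 days (23 left).
23 days into May → 2034-05-23.

2034-05-23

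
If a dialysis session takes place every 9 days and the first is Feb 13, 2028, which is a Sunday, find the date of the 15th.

The 15th occurrence is 14 intervals after the first: 14 × 9 = 126 days after Feb 13, 2028.
Feb has 29 days — 16 days to the end of Feb leaves 110.
Mar has 31 days (79 left).
Apr has 30 days (49 left).
May has 31 days (18 left).
18 days into Jun → Jun 18, 2028.

Jun 18, 2028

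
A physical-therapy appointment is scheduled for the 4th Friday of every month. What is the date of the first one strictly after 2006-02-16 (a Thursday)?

2006-02-24

February 2006 starts on a Wednesday; its first Friday is the 3rd, so the 4th Friday is the 24th — 2006-02-24.
2006-02-24 is after 2006-02-16, so that is the next one.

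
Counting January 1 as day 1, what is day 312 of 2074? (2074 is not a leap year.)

January has 31 days (312 − 31 = 281 remain).
February has 28 days (281 − 28 = 253 remain).
March has 31 days (253 − 31 = 222 remain).
April has 30 days (222 − 30 = 192 remain).
May has 31 days (192 − 31 = 161 remain).
June has 30 days (161 − 30 = 131 remain).
July has 31 days (131 − 31 = 100 remain).
August has 31 days (100 − 31 = 69 remain).
September has 30 days (69 − 30 = 39 remain).
October has 31 days (39 − 31 = 8 remain).
8 into November → November 8.

2074-11-08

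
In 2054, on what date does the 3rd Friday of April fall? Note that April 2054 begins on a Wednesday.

April 2054 begins on a Wednesday, so the first Friday is April 3 (2 days later).
The 3rd Friday is 2 weeks later: 3 + 14 = 17.

17 April 2054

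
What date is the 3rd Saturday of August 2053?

16 August 2053

August 2053 begins on a Friday, so the first Saturday is August 2 (1 day later).
The 3rd Saturday is 2 weeks later: 2 + 14 = 16.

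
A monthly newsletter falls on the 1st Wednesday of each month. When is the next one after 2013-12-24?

2014-01-01

December 2013 starts on a Sunday, so its 1st Wednesday is 2013-12-04 (3 days in).
That is not after 2013-12-24, so look at January 2014.
January 2014 starts on a Wednesday, so its 1st Wednesday is 2014-01-01.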